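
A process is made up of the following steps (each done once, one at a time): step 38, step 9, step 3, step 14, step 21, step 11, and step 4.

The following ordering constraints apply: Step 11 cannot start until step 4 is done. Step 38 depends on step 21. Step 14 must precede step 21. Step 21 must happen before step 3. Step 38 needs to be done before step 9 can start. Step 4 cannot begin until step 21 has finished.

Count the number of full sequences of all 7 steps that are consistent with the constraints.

30

Only step 14 has no prerequisites, so it must go first.
Systematically extending each partial ordering one step at a time and counting, there are 30 complete orderings.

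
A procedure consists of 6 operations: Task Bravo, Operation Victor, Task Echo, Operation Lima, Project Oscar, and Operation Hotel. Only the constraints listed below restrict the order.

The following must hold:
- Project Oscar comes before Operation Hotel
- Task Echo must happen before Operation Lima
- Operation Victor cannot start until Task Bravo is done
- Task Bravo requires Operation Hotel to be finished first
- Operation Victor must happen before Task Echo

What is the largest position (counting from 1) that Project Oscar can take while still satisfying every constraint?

1

The operations that are forced after Project Oscar, directly or by a chain of constraints, are Task Bravo, Operation Victor, Task Echo, Operation Lima, Operation Hotel. That's 5 operations.
With 5 mandatory successors out of 6 operations total, the latest slot for Project Oscar is 6−5 = 1, and it's reachable by doing all non-successors before Project Oscar.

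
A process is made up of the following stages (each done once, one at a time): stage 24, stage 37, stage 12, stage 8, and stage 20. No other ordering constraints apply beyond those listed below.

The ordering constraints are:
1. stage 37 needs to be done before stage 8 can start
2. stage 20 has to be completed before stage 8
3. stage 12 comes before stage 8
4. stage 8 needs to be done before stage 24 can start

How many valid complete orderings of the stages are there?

The stages with no prerequisites are stage 37, stage 12, stage 20; any of them can be placed first.
Systematically extending each partial ordering one stage at a time and counting, there are 6 complete orderings.

6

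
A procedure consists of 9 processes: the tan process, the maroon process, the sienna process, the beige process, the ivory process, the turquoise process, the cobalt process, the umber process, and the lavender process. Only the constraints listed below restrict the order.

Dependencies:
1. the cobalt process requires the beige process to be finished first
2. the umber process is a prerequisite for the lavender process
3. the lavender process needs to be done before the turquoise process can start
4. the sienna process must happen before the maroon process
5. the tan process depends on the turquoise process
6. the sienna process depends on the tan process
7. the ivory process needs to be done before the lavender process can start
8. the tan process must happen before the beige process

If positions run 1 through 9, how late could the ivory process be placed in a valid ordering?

Following every chain forward from the ivory process, the processes that must come later are the tan process, the maroon process, the sienna process, the beige process, the turquoise process, the cobalt process, the lavender process — 7 of them.
So at least 7 processes follow the ivory process, putting the ivory process no later than position 2. That position is achievable by scheduling everything else first.

2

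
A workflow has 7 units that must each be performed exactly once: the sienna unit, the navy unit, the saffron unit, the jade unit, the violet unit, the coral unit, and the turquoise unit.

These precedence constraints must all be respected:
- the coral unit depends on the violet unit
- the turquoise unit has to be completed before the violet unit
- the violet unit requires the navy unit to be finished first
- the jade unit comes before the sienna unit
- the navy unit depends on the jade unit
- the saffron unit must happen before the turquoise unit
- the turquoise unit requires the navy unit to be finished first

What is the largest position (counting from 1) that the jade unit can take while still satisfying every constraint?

Every unit that must follow the jade unit has to come after it. Tracing all chains starting from the jade unit, those units are: the sienna unit, the navy unit, the violet unit, the coral unit, the turquoise unit — 5 in total.
So at least 5 units follow the jade unit, putting the jade unit no later than position 2. That position is achievable by scheduling everything else first.

2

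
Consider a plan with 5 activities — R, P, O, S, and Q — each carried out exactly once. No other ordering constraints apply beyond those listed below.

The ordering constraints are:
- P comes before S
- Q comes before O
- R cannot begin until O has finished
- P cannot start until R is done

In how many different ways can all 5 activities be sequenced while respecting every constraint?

Only Q has no prerequisites, so it must go first.
Every activity is then forced in turn, so only 1 complete ordering is consistent with the constraints.

1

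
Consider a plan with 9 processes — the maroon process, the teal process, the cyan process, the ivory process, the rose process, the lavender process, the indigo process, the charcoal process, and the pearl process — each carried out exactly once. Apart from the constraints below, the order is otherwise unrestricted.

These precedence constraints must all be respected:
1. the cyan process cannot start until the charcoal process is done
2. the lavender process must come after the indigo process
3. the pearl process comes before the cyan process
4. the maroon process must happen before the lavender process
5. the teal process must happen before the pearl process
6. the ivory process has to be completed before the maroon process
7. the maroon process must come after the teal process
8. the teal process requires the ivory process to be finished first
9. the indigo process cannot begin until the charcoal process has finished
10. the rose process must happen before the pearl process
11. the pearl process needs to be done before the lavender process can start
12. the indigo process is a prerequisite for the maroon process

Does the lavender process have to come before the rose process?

There is a chain the rose process → the pearl process → the lavender process, which puts the rose process before the lavender process.
So the lavender process never precedes the rose process.

No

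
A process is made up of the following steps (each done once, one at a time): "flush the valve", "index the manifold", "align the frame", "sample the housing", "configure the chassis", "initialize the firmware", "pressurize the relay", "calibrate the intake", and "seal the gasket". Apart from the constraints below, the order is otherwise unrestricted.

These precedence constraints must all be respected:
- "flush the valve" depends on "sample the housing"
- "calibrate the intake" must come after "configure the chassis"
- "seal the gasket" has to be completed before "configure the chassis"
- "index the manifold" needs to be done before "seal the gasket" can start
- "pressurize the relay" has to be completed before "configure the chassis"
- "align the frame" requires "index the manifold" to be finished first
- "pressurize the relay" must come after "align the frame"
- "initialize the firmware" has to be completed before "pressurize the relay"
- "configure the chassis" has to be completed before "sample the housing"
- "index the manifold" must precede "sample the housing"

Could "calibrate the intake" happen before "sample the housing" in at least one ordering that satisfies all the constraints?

Yes

Nothing in the constraints forces "sample the housing" before "calibrate the intake" — there is no chain from "sample the housing" to "calibrate the intake".
So a valid ordering placing "calibrate the intake" earlier than "sample the housing" exists.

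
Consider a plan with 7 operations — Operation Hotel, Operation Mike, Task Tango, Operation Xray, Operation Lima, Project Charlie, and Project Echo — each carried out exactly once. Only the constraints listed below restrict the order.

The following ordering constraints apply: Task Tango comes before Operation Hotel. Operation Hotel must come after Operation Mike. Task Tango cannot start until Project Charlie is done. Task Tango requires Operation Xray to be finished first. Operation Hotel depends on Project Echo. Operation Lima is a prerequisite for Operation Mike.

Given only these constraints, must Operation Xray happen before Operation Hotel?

Tracing the constraints gives a chain: Operation Xray → Task Tango → Operation Hotel.
That forces Operation Xray before Operation Hotel in every valid schedule.

Yes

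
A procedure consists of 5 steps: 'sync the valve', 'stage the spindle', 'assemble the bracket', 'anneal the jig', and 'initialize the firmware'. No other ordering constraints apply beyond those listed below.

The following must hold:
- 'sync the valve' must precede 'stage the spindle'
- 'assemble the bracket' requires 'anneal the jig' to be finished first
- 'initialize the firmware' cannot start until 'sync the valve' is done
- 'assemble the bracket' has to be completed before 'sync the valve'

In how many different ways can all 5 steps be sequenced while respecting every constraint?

2

'anneal the jig' is the only step with nothing required before it, so every ordering starts there.
Enumerating by repeatedly choosing an available step (one whose prerequisites are all placed) gives 2 distinct complete orderings.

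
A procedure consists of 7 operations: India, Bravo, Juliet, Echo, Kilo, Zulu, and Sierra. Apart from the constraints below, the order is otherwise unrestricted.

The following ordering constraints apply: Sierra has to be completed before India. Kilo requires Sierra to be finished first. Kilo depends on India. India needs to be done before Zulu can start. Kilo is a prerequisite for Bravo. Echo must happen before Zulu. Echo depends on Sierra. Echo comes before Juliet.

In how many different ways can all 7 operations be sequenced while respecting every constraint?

35

Only Sierra has no prerequisites, so it must go first.
Systematically extending each partial ordering one operation at a time and counting, there are 35 complete orderings.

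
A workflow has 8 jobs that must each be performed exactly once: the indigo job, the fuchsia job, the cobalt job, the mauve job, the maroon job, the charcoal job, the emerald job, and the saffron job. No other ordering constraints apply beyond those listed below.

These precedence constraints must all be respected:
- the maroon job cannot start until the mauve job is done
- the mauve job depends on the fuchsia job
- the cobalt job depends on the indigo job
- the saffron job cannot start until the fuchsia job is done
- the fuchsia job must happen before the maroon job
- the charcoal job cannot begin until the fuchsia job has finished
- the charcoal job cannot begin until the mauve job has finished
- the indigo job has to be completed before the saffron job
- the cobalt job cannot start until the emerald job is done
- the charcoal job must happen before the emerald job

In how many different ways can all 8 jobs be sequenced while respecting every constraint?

The jobs with no prerequisites are the indigo job, the fuchsia job; any of them can be placed first.
Systematically extending each partial ordering one job at a time and counting, there are 102 complete orderings.

102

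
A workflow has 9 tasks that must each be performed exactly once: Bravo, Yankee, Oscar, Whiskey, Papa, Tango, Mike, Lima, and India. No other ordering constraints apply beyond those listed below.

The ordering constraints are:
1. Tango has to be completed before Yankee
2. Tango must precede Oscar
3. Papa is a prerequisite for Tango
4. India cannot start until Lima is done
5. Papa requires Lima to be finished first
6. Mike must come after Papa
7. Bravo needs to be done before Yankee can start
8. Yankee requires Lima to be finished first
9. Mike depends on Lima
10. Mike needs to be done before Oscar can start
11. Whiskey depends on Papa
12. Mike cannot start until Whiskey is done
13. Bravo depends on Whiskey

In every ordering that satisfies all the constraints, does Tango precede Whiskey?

No

Nothing in the constraints links Tango and Whiskey; they are unordered relative to each other.
A valid ordering placing Whiskey before Tango exists, so the answer is no.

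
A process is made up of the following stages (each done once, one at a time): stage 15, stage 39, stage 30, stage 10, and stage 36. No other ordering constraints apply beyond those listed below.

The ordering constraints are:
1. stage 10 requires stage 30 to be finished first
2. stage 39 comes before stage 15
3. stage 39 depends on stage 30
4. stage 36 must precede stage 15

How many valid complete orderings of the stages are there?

11

2 stages have no prerequisites (stage 30, stage 36), so any of them could come first.
Enumerating by repeatedly choosing an available stage (one whose prerequisites are all placed) gives 11 distinct complete orderings.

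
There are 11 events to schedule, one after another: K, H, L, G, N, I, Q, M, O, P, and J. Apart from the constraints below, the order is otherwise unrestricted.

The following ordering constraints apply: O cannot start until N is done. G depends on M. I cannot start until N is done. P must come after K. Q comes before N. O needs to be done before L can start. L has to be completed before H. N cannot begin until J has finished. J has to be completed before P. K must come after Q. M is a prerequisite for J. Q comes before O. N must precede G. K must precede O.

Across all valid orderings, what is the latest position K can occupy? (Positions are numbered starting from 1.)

7

Following every chain forward from K, the events that must come later are H, L, O, P — 4 of them.
With 4 mandatory successors out of 11 events total, the latest slot for K is 11−4 = 7, and it's reachable by doing all non-successors before K.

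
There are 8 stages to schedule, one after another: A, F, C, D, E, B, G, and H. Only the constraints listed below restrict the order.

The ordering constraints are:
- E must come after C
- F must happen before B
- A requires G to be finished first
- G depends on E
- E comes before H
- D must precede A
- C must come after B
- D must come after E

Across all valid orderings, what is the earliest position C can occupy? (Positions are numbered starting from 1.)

Working backwards through the constraints from C, its full set of required predecessors is F, B — 2 of them.
So at minimum 2 stages come before C, putting C no earlier than position 3. That position is achievable by scheduling exactly those predecessors first.

3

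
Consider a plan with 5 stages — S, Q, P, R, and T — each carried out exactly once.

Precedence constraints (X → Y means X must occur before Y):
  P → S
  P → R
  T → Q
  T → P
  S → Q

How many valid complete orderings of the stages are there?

3

Only T has no prerequisites, so it must go first.
Enumerating by repeatedly choosing an available stage (one whose prerequisites are all placed) gives 3 distinct complete orderings.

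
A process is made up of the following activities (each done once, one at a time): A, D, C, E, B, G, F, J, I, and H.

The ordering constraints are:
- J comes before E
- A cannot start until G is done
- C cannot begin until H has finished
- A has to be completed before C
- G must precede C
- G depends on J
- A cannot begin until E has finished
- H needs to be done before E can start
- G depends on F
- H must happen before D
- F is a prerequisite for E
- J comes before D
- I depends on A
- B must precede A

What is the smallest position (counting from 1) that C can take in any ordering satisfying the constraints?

8

Working backwards through the constraints from C, its full set of required predecessors is A, E, B, G, F, J, H — 7 of them.
With 7 mandatory predecessors, the earliest C can sit is position 7+1 = 8, and placing just those 7 first achieves it.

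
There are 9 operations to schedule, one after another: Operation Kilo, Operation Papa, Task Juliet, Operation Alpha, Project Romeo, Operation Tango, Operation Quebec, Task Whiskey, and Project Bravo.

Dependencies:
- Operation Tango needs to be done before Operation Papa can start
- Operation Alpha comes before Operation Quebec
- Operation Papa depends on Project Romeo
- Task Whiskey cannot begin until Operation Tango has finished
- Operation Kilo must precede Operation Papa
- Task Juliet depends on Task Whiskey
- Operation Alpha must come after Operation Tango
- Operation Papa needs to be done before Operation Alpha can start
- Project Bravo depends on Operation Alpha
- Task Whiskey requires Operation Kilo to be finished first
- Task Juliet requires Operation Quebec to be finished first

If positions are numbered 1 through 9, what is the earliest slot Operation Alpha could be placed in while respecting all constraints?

Every operation that must precede Operation Alpha has to come before it. Tracing all chains that end at Operation Alpha, those operations are: Operation Kilo, Operation Papa, Project Romeo, Operation Tango — 4 in total.
So at minimum 4 operations come before Operation Alpha, putting Operation Alpha no earlier than position 5. That position is achievable by scheduling exactly those predecessors first.

5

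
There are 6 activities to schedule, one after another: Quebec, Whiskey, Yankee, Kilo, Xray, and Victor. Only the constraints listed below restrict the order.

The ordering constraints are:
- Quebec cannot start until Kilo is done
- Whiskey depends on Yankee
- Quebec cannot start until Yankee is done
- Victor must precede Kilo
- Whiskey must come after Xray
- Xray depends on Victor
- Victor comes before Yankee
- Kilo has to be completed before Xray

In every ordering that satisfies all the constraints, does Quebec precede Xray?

No chain of constraints connects Quebec to Xray in either direction.
So Quebec can come before Xray or after — it is not forced.

No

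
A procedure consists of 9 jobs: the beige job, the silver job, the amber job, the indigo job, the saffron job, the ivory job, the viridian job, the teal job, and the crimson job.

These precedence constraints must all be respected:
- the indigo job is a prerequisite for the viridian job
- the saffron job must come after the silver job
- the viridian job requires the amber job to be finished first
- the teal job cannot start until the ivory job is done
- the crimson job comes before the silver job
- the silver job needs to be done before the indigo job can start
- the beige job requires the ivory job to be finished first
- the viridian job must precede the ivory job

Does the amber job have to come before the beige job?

Yes

Following the dependencies: the amber job → the viridian job → the ivory job → the beige job.
That forces the amber job before the beige job in every valid schedule.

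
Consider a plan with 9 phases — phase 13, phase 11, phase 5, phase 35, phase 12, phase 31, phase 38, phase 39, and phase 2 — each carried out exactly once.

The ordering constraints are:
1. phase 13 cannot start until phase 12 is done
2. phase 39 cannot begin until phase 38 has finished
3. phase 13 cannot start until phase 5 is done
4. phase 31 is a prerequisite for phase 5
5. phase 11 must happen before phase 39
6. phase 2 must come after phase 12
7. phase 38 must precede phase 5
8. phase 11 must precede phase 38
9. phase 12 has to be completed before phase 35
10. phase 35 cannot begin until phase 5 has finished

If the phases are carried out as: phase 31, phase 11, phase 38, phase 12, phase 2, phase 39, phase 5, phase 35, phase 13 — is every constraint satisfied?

Yes

Going through the constraints one by one, each required predecessor appears earlier in the sequence than its dependent — e.g. phase 31 (position 1) is before phase 5 (position 7), as required.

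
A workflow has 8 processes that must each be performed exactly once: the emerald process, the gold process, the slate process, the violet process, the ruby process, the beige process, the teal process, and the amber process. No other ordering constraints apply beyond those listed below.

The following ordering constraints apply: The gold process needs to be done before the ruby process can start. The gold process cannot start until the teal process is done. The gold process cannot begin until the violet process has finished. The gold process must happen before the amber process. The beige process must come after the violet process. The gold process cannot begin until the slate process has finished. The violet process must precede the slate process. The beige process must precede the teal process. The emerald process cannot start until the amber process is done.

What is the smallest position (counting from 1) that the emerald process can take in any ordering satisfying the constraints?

The processes that are forced before the emerald process, directly or transitively, are the gold process, the slate process, the violet process, the beige process, the teal process, the amber process. That's 6 processes.
With 6 mandatory predecessors, the earliest the emerald process can sit is position 6+1 = 7, and placing just those 6 first achieves it.

7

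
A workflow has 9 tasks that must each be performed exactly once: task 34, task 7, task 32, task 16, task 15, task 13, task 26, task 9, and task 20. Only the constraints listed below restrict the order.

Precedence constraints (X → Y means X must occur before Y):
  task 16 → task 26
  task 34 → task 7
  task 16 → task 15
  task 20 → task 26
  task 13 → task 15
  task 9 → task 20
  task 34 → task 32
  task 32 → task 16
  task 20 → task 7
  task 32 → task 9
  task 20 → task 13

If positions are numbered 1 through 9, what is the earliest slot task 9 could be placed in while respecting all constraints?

The tasks that are forced before task 9, directly or transitively, are task 34, task 32. That's 2 tasks.
With 2 mandatory predecessors, the earliest task 9 can sit is position 2+1 = 3, and placing just those 2 first achieves it.

3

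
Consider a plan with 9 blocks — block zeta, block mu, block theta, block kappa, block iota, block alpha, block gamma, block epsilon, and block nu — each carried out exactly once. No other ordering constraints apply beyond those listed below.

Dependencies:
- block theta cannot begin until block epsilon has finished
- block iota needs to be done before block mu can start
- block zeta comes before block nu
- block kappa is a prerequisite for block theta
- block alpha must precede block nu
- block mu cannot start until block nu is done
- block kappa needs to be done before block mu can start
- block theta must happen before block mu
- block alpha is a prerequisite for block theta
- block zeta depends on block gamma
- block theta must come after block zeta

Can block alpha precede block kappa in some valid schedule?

Yes

The constraints leave block alpha and block kappa unordered relative to each other; nothing requires block kappa earlier.
That means at least one valid schedule has block alpha before block kappa.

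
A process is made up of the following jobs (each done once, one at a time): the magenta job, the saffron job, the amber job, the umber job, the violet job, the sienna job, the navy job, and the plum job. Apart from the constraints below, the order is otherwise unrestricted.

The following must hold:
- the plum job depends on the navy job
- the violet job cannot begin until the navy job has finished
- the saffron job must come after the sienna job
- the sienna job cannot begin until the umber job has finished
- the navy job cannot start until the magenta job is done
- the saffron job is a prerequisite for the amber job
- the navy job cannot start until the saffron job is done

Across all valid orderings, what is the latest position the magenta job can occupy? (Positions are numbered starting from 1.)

Every job that must follow the magenta job has to come after it. Tracing all chains starting from the magenta job, those jobs are: the violet job, the navy job, the plum job — 3 in total.
With 3 mandatory successors out of 8 jobs total, the latest slot for the magenta job is 8−3 = 5, and it's reachable by doing all non-successors before the magenta job.

5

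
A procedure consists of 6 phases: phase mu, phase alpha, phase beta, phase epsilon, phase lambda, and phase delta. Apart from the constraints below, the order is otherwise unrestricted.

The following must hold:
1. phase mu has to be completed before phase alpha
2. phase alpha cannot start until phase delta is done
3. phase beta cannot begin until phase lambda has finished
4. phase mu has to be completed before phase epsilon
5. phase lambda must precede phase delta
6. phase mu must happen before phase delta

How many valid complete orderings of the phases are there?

30

2 phases have no prerequisites (phase mu, phase lambda), so any of them could come first.
Counting all ways to extend the partial order to a total order gives 30.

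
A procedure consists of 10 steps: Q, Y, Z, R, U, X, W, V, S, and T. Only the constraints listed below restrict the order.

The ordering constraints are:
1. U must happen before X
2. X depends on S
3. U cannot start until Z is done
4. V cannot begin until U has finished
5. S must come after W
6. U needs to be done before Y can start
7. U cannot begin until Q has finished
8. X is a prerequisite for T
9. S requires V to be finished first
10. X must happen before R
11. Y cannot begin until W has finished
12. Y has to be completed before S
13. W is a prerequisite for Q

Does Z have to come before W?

No chain of constraints connects Z to W in either direction.
There exist valid orderings with W before Z, so Z is not required to come first.

No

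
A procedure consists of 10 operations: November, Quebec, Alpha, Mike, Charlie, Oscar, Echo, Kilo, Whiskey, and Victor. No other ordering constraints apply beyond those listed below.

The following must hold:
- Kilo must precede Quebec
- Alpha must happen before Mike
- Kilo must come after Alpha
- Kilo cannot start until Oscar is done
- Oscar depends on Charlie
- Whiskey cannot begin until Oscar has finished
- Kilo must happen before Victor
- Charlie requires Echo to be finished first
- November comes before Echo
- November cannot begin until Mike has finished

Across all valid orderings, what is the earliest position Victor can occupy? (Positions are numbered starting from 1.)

8

The operations that are forced before Victor, directly or transitively, are November, Alpha, Mike, Charlie, Oscar, Echo, Kilo. That's 7 operations.
So at minimum 7 operations come before Victor, putting Victor no earlier than position 8. That position is achievable by scheduling exactly those predecessors first.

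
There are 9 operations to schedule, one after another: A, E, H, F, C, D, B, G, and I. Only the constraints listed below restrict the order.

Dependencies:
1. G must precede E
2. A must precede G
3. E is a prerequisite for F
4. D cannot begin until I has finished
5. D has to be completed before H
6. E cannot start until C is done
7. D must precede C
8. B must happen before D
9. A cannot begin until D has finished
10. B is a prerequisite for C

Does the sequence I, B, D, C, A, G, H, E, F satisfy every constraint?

Yes

Checking each listed constraint against this order: for instance, D is in position 3 and H in position 7, so that constraint holds — and the remaining constraints check out the same way.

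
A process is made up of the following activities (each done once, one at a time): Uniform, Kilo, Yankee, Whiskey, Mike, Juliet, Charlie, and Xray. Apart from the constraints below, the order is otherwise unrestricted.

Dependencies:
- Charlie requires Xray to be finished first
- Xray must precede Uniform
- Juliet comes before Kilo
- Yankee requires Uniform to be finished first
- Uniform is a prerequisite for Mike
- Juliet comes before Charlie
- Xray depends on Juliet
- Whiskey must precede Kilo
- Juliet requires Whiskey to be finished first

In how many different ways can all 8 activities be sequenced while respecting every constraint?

48

Only Whiskey has no prerequisites, so it must go first.
Counting all ways to extend the partial order to a total order gives 48.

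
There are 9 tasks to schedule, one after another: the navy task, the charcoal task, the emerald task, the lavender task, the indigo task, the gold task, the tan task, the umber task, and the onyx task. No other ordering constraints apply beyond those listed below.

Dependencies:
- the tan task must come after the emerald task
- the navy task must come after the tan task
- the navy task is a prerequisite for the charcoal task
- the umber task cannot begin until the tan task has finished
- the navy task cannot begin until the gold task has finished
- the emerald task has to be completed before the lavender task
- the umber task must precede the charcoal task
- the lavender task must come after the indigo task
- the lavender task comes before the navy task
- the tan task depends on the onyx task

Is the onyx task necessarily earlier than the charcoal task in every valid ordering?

Yes

There is a constraint chain the onyx task → the tan task → the navy task → the charcoal task.
Hence the onyx task necessarily comes before the charcoal task.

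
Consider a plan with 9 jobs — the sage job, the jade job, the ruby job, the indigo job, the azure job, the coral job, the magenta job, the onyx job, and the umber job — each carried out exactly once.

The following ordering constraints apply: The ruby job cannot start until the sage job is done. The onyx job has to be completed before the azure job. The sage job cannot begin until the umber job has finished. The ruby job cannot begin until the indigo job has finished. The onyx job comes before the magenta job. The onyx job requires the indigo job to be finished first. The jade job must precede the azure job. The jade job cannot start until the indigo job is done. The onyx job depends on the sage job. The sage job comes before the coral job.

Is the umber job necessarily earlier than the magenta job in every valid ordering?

Tracing the constraints gives a chain: the umber job → the sage job → the onyx job → the magenta job.
That forces the umber job before the magenta job in every valid schedule.

Yes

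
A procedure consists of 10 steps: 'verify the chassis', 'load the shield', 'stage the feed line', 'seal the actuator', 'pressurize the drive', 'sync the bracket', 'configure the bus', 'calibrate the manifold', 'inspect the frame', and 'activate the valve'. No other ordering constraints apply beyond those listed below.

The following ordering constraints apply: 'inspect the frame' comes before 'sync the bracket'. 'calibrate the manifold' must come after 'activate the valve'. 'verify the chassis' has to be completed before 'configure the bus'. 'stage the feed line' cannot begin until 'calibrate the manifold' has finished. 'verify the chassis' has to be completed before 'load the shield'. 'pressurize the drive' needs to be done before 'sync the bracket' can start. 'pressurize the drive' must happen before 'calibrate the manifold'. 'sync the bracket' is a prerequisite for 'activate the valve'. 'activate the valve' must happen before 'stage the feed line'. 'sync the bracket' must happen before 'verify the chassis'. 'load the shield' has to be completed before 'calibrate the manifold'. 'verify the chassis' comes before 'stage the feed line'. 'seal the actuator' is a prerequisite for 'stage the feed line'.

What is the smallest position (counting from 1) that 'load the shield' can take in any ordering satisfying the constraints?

The steps that are forced before 'load the shield', directly or transitively, are 'verify the chassis', 'pressurize the drive', 'sync the bracket', 'inspect the frame'. That's 4 steps.
With 4 mandatory predecessors, the earliest 'load the shield' can sit is position 4+1 = 5, and placing just those 4 first achieves it.

5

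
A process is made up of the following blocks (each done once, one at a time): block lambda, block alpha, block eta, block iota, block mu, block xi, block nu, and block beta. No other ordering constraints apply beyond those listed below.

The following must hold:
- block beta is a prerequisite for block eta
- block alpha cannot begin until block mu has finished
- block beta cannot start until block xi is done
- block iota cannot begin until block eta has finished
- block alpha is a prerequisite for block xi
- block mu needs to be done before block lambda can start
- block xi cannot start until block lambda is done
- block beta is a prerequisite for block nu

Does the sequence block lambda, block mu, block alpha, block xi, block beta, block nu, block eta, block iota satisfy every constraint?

The sequence places block lambda ahead of block mu.
Since block mu is required before block lambda, the ordering is invalid.

No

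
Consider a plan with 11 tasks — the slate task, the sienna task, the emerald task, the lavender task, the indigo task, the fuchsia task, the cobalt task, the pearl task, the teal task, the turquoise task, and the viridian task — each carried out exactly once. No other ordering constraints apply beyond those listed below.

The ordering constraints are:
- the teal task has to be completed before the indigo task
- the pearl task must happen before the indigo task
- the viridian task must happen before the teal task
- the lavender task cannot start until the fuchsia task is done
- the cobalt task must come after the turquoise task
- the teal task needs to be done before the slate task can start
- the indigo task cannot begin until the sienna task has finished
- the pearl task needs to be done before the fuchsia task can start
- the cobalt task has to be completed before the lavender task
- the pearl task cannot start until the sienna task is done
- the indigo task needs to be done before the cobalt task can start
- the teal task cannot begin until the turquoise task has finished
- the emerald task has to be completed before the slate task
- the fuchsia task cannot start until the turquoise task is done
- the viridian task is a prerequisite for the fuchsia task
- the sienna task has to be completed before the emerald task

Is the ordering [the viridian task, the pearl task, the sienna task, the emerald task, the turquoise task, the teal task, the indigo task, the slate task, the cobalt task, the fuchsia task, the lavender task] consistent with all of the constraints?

No

In the proposed order, the pearl task appears before the sienna task.
But one of the constraints requires the sienna task before the pearl task, so this ordering violates it.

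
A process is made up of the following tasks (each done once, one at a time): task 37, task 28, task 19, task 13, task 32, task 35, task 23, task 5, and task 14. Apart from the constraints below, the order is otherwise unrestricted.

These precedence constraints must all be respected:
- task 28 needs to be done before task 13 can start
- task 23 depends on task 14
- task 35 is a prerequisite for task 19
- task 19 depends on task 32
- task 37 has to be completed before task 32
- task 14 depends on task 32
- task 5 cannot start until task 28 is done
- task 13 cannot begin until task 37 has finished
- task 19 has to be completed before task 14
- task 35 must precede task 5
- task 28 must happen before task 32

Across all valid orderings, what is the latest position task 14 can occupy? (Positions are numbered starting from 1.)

The only task forced after task 14 (directly or by a chain) is task 23.
With 1 mandatory successor out of 9 tasks total, the latest slot for task 14 is 9−1 = 8, and it's reachable by doing all non-successors before task 14.

8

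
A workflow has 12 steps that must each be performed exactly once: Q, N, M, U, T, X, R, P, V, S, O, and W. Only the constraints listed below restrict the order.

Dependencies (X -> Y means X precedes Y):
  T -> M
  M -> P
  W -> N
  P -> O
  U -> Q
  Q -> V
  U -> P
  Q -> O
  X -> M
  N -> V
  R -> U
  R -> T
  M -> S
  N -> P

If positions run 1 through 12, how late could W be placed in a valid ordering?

8

Following every chain forward from W, the steps that must come later are N, P, V, O — 4 of them.
With 4 mandatory successors out of 12 steps total, the latest slot for W is 12−4 = 8, and it's reachable by doing all non-successors before W.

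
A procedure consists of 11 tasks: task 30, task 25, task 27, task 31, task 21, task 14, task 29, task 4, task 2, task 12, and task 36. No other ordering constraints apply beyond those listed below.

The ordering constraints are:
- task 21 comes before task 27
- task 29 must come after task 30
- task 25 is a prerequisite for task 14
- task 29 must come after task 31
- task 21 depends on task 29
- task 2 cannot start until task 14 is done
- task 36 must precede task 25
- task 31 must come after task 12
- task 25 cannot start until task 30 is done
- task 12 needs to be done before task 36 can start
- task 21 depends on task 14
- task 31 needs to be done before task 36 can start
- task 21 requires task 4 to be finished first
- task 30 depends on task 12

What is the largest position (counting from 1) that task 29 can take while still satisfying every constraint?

Following every chain forward from task 29, the tasks that must come later are task 27, task 21 — 2 of them.
With 2 mandatory successors out of 11 tasks total, the latest slot for task 29 is 11−2 = 9, and it's reachable by doing all non-successors before task 29.

9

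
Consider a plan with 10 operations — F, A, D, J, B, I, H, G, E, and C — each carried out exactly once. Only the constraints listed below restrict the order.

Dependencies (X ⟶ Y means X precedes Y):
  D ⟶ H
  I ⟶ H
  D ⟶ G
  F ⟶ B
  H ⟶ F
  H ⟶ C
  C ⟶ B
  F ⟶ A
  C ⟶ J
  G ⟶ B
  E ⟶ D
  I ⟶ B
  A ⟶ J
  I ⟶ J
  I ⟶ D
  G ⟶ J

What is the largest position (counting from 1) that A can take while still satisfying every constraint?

9

The only operation forced after A (directly or by a chain) is J.
With 1 mandatory successor out of 10 operations total, the latest slot for A is 10−1 = 9, and it's reachable by doing all non-successors before A.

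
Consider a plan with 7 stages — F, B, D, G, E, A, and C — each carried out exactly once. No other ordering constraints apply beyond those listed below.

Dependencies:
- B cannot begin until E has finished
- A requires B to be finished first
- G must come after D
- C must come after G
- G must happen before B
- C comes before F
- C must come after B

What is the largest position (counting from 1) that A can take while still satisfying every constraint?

7

A has no required successors, so nothing stops it from going last (position 7).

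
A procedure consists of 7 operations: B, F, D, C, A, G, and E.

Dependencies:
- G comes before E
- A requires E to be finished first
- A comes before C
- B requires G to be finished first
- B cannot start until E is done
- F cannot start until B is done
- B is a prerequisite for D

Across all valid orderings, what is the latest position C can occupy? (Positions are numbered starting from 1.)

7

Nothing depends on C, so it can be the final operation, position 7.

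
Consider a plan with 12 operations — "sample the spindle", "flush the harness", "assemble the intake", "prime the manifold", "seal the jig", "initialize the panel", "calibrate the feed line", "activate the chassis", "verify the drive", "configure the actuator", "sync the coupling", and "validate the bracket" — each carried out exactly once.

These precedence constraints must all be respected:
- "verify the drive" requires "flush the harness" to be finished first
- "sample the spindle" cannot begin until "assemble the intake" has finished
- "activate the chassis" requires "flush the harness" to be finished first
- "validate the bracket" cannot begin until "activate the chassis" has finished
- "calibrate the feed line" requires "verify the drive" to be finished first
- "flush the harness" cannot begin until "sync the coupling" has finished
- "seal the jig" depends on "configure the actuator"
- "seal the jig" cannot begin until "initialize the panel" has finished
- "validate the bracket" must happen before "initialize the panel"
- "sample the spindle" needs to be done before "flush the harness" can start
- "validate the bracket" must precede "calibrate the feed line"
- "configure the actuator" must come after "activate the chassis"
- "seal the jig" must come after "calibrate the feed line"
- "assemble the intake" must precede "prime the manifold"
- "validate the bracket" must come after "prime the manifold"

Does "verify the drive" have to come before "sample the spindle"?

No

The constraints actually force "sample the spindle" before "verify the drive" (via "sample the spindle" → "flush the harness" → "verify the drive"), not the other way around.
So "verify the drive" never precedes "sample the spindle".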